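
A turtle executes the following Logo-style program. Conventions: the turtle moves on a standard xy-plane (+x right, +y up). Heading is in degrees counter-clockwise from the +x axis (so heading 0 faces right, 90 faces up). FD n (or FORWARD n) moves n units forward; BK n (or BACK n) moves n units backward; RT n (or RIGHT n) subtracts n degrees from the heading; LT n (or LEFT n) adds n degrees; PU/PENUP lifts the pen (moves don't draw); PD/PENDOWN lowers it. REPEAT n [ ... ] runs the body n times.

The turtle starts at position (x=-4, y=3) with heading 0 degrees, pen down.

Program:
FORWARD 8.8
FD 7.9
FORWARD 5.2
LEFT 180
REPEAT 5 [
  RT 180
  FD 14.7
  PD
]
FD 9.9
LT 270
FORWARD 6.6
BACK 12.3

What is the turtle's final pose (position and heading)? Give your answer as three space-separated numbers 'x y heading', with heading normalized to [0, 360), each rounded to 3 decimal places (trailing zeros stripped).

Answer: 42.5 8.7 270

Derivation:
Executing turtle program step by step:
Start: pos=(-4,3), heading=0, pen down
FD 8.8: (-4,3) -> (4.8,3) [heading=0, draw]
FD 7.9: (4.8,3) -> (12.7,3) [heading=0, draw]
FD 5.2: (12.7,3) -> (17.9,3) [heading=0, draw]
LT 180: heading 0 -> 180
REPEAT 5 [
  -- iteration 1/5 --
  RT 180: heading 180 -> 0
  FD 14.7: (17.9,3) -> (32.6,3) [heading=0, draw]
  PD: pen down
  -- iteration 2/5 --
  RT 180: heading 0 -> 180
  FD 14.7: (32.6,3) -> (17.9,3) [heading=180, draw]
  PD: pen down
  -- iteration 3/5 --
  RT 180: heading 180 -> 0
  FD 14.7: (17.9,3) -> (32.6,3) [heading=0, draw]
  PD: pen down
  -- iteration 4/5 --
  RT 180: heading 0 -> 180
  FD 14.7: (32.6,3) -> (17.9,3) [heading=180, draw]
  PD: pen down
  -- iteration 5/5 --
  RT 180: heading 180 -> 0
  FD 14.7: (17.9,3) -> (32.6,3) [heading=0, draw]
  PD: pen down
]
FD 9.9: (32.6,3) -> (42.5,3) [heading=0, draw]
LT 270: heading 0 -> 270
FD 6.6: (42.5,3) -> (42.5,-3.6) [heading=270, draw]
BK 12.3: (42.5,-3.6) -> (42.5,8.7) [heading=270, draw]
Final: pos=(42.5,8.7), heading=270, 11 segment(s) drawn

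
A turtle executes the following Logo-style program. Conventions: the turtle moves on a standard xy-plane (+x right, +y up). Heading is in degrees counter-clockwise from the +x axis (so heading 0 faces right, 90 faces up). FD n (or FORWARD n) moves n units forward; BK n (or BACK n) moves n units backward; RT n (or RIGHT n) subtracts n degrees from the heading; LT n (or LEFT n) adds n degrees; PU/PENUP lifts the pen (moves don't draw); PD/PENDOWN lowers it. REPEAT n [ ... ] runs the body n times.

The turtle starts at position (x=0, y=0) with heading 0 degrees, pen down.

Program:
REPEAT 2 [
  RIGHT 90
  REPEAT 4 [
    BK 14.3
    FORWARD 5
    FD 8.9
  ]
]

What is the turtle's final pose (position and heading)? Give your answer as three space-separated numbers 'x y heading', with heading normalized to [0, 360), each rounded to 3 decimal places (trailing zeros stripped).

Executing turtle program step by step:
Start: pos=(0,0), heading=0, pen down
REPEAT 2 [
  -- iteration 1/2 --
  RT 90: heading 0 -> 270
  REPEAT 4 [
    -- iteration 1/4 --
    BK 14.3: (0,0) -> (0,14.3) [heading=270, draw]
    FD 5: (0,14.3) -> (0,9.3) [heading=270, draw]
    FD 8.9: (0,9.3) -> (0,0.4) [heading=270, draw]
    -- iteration 2/4 --
    BK 14.3: (0,0.4) -> (0,14.7) [heading=270, draw]
    FD 5: (0,14.7) -> (0,9.7) [heading=270, draw]
    FD 8.9: (0,9.7) -> (0,0.8) [heading=270, draw]
    -- iteration 3/4 --
    BK 14.3: (0,0.8) -> (0,15.1) [heading=270, draw]
    FD 5: (0,15.1) -> (0,10.1) [heading=270, draw]
    FD 8.9: (0,10.1) -> (0,1.2) [heading=270, draw]
    -- iteration 4/4 --
    BK 14.3: (0,1.2) -> (0,15.5) [heading=270, draw]
    FD 5: (0,15.5) -> (0,10.5) [heading=270, draw]
    FD 8.9: (0,10.5) -> (0,1.6) [heading=270, draw]
  ]
  -- iteration 2/2 --
  RT 90: heading 270 -> 180
  REPEAT 4 [
    -- iteration 1/4 --
    BK 14.3: (0,1.6) -> (14.3,1.6) [heading=180, draw]
    FD 5: (14.3,1.6) -> (9.3,1.6) [heading=180, draw]
    FD 8.9: (9.3,1.6) -> (0.4,1.6) [heading=180, draw]
    -- iteration 2/4 --
    BK 14.3: (0.4,1.6) -> (14.7,1.6) [heading=180, draw]
    FD 5: (14.7,1.6) -> (9.7,1.6) [heading=180, draw]
    FD 8.9: (9.7,1.6) -> (0.8,1.6) [heading=180, draw]
    -- iteration 3/4 --
    BK 14.3: (0.8,1.6) -> (15.1,1.6) [heading=180, draw]
    FD 5: (15.1,1.6) -> (10.1,1.6) [heading=180, draw]
    FD 8.9: (10.1,1.6) -> (1.2,1.6) [heading=180, draw]
    -- iteration 4/4 --
    BK 14.3: (1.2,1.6) -> (15.5,1.6) [heading=180, draw]
    FD 5: (15.5,1.6) -> (10.5,1.6) [heading=180, draw]
    FD 8.9: (10.5,1.6) -> (1.6,1.6) [heading=180, draw]
  ]
]
Final: pos=(1.6,1.6), heading=180, 24 segment(s) drawn

Answer: 1.6 1.6 180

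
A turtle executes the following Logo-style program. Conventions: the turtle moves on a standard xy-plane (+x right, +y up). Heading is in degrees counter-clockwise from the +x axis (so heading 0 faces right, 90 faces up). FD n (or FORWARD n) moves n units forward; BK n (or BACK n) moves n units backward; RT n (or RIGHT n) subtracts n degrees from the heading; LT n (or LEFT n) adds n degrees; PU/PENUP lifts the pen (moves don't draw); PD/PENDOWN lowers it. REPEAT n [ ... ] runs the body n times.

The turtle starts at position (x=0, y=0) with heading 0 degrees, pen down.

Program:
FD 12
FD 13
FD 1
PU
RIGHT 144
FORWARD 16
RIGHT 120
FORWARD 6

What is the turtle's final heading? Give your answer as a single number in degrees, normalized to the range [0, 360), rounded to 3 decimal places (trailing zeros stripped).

Executing turtle program step by step:
Start: pos=(0,0), heading=0, pen down
FD 12: (0,0) -> (12,0) [heading=0, draw]
FD 13: (12,0) -> (25,0) [heading=0, draw]
FD 1: (25,0) -> (26,0) [heading=0, draw]
PU: pen up
RT 144: heading 0 -> 216
FD 16: (26,0) -> (13.056,-9.405) [heading=216, move]
RT 120: heading 216 -> 96
FD 6: (13.056,-9.405) -> (12.429,-3.437) [heading=96, move]
Final: pos=(12.429,-3.437), heading=96, 3 segment(s) drawn

Answer: 96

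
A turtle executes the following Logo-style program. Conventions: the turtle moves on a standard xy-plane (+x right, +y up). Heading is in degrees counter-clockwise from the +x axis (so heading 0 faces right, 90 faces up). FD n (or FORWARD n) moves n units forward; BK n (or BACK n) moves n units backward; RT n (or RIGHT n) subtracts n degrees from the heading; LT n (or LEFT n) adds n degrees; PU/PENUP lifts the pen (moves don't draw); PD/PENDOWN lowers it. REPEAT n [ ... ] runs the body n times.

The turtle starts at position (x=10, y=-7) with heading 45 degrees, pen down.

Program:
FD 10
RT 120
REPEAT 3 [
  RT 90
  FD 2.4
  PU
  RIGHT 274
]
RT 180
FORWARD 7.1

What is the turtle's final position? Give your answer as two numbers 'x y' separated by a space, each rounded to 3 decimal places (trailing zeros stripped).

Executing turtle program step by step:
Start: pos=(10,-7), heading=45, pen down
FD 10: (10,-7) -> (17.071,0.071) [heading=45, draw]
RT 120: heading 45 -> 285
REPEAT 3 [
  -- iteration 1/3 --
  RT 90: heading 285 -> 195
  FD 2.4: (17.071,0.071) -> (14.753,-0.55) [heading=195, draw]
  PU: pen up
  RT 274: heading 195 -> 281
  -- iteration 2/3 --
  RT 90: heading 281 -> 191
  FD 2.4: (14.753,-0.55) -> (12.397,-1.008) [heading=191, move]
  PU: pen up
  RT 274: heading 191 -> 277
  -- iteration 3/3 --
  RT 90: heading 277 -> 187
  FD 2.4: (12.397,-1.008) -> (10.015,-1.301) [heading=187, move]
  PU: pen up
  RT 274: heading 187 -> 273
]
RT 180: heading 273 -> 93
FD 7.1: (10.015,-1.301) -> (9.643,5.79) [heading=93, move]
Final: pos=(9.643,5.79), heading=93, 2 segment(s) drawn

Answer: 9.643 5.79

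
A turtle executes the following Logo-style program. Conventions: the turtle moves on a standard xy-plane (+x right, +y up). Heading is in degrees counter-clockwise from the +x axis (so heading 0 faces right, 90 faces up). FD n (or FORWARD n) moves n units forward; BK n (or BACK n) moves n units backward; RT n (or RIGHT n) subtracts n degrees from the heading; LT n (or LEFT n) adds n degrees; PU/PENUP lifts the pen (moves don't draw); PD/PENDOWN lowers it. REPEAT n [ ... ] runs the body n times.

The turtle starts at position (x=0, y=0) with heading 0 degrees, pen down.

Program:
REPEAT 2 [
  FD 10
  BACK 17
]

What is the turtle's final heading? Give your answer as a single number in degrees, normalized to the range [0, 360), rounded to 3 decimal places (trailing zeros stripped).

Answer: 0

Derivation:
Executing turtle program step by step:
Start: pos=(0,0), heading=0, pen down
REPEAT 2 [
  -- iteration 1/2 --
  FD 10: (0,0) -> (10,0) [heading=0, draw]
  BK 17: (10,0) -> (-7,0) [heading=0, draw]
  -- iteration 2/2 --
  FD 10: (-7,0) -> (3,0) [heading=0, draw]
  BK 17: (3,0) -> (-14,0) [heading=0, draw]
]
Final: pos=(-14,0), heading=0, 4 segment(s) drawn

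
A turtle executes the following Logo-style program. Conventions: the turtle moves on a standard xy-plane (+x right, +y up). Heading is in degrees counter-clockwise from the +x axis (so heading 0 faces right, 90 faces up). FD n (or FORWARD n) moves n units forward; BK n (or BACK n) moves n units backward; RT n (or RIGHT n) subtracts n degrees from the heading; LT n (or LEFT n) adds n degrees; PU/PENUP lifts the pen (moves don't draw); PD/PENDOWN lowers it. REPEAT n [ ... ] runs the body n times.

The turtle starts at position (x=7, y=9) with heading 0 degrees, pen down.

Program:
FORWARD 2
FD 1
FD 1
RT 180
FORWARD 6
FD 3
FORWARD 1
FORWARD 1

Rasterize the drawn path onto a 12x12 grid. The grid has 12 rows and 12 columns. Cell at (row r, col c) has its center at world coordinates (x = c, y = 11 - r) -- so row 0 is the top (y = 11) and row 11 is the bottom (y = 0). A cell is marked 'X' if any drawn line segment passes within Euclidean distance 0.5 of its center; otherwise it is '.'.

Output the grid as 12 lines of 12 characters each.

Segment 0: (7,9) -> (9,9)
Segment 1: (9,9) -> (10,9)
Segment 2: (10,9) -> (11,9)
Segment 3: (11,9) -> (5,9)
Segment 4: (5,9) -> (2,9)
Segment 5: (2,9) -> (1,9)
Segment 6: (1,9) -> (0,9)

Answer: ............
............
XXXXXXXXXXXX
............
............
............
............
............
............
............
............
............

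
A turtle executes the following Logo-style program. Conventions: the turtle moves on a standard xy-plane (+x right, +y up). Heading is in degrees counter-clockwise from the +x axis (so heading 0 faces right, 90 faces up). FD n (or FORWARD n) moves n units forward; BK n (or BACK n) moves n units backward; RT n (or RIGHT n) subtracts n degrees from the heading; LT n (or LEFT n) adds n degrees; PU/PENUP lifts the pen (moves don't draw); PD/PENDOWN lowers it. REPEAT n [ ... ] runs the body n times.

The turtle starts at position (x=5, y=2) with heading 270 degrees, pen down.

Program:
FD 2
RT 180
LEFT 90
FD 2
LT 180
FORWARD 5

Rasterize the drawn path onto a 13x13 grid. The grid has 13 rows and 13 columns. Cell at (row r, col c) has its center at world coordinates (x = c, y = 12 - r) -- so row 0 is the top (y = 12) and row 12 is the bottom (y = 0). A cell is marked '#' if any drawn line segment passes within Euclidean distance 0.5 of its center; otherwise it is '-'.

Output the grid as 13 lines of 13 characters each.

Answer: -------------
-------------
-------------
-------------
-------------
-------------
-------------
-------------
-------------
-------------
-----#-------
-----#-------
---######----

Derivation:
Segment 0: (5,2) -> (5,0)
Segment 1: (5,0) -> (3,0)
Segment 2: (3,0) -> (8,-0)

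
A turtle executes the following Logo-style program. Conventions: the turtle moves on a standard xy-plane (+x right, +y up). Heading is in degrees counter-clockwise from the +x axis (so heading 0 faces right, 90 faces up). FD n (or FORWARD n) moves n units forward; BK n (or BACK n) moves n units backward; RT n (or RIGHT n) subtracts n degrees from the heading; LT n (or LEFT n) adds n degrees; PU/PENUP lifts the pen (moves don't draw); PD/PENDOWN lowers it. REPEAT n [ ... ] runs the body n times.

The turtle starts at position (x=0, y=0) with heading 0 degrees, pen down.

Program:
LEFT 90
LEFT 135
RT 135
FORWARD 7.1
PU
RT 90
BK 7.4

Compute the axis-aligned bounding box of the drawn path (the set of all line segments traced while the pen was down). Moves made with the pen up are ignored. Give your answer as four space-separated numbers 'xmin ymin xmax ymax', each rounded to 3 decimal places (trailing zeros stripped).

Executing turtle program step by step:
Start: pos=(0,0), heading=0, pen down
LT 90: heading 0 -> 90
LT 135: heading 90 -> 225
RT 135: heading 225 -> 90
FD 7.1: (0,0) -> (0,7.1) [heading=90, draw]
PU: pen up
RT 90: heading 90 -> 0
BK 7.4: (0,7.1) -> (-7.4,7.1) [heading=0, move]
Final: pos=(-7.4,7.1), heading=0, 1 segment(s) drawn

Segment endpoints: x in {0, 0}, y in {0, 7.1}
xmin=0, ymin=0, xmax=0, ymax=7.1

Answer: 0 0 0 7.1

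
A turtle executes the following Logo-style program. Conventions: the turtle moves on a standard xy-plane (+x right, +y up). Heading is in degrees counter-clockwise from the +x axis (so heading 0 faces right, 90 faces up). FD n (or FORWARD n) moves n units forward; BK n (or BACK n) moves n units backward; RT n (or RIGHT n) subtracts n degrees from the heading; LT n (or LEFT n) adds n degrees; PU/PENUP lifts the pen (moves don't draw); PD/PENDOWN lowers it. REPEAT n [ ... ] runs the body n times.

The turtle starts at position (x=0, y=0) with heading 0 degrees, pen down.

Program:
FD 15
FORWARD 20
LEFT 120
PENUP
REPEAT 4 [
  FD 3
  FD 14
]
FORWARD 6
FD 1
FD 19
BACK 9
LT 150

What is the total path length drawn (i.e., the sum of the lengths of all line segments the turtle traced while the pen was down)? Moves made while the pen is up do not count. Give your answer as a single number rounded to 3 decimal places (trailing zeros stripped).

Executing turtle program step by step:
Start: pos=(0,0), heading=0, pen down
FD 15: (0,0) -> (15,0) [heading=0, draw]
FD 20: (15,0) -> (35,0) [heading=0, draw]
LT 120: heading 0 -> 120
PU: pen up
REPEAT 4 [
  -- iteration 1/4 --
  FD 3: (35,0) -> (33.5,2.598) [heading=120, move]
  FD 14: (33.5,2.598) -> (26.5,14.722) [heading=120, move]
  -- iteration 2/4 --
  FD 3: (26.5,14.722) -> (25,17.321) [heading=120, move]
  FD 14: (25,17.321) -> (18,29.445) [heading=120, move]
  -- iteration 3/4 --
  FD 3: (18,29.445) -> (16.5,32.043) [heading=120, move]
  FD 14: (16.5,32.043) -> (9.5,44.167) [heading=120, move]
  -- iteration 4/4 --
  FD 3: (9.5,44.167) -> (8,46.765) [heading=120, move]
  FD 14: (8,46.765) -> (1,58.89) [heading=120, move]
]
FD 6: (1,58.89) -> (-2,64.086) [heading=120, move]
FD 1: (-2,64.086) -> (-2.5,64.952) [heading=120, move]
FD 19: (-2.5,64.952) -> (-12,81.406) [heading=120, move]
BK 9: (-12,81.406) -> (-7.5,73.612) [heading=120, move]
LT 150: heading 120 -> 270
Final: pos=(-7.5,73.612), heading=270, 2 segment(s) drawn

Segment lengths:
  seg 1: (0,0) -> (15,0), length = 15
  seg 2: (15,0) -> (35,0), length = 20
Total = 35

Answer: 35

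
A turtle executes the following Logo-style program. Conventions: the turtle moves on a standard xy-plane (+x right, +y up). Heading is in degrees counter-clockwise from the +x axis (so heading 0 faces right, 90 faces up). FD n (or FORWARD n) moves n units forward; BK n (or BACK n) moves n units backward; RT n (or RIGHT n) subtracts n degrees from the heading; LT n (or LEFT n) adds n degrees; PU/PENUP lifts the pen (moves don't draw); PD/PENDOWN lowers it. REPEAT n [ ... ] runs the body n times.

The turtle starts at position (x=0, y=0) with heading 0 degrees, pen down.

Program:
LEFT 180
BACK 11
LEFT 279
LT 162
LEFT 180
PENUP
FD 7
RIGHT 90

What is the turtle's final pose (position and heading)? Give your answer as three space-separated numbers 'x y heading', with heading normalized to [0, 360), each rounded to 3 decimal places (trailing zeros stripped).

Answer: 12.095 6.914 351

Derivation:
Executing turtle program step by step:
Start: pos=(0,0), heading=0, pen down
LT 180: heading 0 -> 180
BK 11: (0,0) -> (11,0) [heading=180, draw]
LT 279: heading 180 -> 99
LT 162: heading 99 -> 261
LT 180: heading 261 -> 81
PU: pen up
FD 7: (11,0) -> (12.095,6.914) [heading=81, move]
RT 90: heading 81 -> 351
Final: pos=(12.095,6.914), heading=351, 1 segment(s) drawn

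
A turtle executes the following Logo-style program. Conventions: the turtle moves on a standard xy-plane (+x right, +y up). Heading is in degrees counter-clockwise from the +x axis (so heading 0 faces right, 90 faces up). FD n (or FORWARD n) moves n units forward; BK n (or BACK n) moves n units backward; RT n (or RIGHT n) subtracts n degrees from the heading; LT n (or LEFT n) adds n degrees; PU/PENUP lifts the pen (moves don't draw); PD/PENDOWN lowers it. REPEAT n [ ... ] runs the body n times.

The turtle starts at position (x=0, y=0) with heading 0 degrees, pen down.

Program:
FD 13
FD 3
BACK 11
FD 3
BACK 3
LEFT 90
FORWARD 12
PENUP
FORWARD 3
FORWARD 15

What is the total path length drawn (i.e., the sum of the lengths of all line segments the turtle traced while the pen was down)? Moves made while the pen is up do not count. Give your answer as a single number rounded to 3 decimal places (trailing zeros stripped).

Answer: 45

Derivation:
Executing turtle program step by step:
Start: pos=(0,0), heading=0, pen down
FD 13: (0,0) -> (13,0) [heading=0, draw]
FD 3: (13,0) -> (16,0) [heading=0, draw]
BK 11: (16,0) -> (5,0) [heading=0, draw]
FD 3: (5,0) -> (8,0) [heading=0, draw]
BK 3: (8,0) -> (5,0) [heading=0, draw]
LT 90: heading 0 -> 90
FD 12: (5,0) -> (5,12) [heading=90, draw]
PU: pen up
FD 3: (5,12) -> (5,15) [heading=90, move]
FD 15: (5,15) -> (5,30) [heading=90, move]
Final: pos=(5,30), heading=90, 6 segment(s) drawn

Segment lengths:
  seg 1: (0,0) -> (13,0), length = 13
  seg 2: (13,0) -> (16,0), length = 3
  seg 3: (16,0) -> (5,0), length = 11
  seg 4: (5,0) -> (8,0), length = 3
  seg 5: (8,0) -> (5,0), length = 3
  seg 6: (5,0) -> (5,12), length = 12
Total = 45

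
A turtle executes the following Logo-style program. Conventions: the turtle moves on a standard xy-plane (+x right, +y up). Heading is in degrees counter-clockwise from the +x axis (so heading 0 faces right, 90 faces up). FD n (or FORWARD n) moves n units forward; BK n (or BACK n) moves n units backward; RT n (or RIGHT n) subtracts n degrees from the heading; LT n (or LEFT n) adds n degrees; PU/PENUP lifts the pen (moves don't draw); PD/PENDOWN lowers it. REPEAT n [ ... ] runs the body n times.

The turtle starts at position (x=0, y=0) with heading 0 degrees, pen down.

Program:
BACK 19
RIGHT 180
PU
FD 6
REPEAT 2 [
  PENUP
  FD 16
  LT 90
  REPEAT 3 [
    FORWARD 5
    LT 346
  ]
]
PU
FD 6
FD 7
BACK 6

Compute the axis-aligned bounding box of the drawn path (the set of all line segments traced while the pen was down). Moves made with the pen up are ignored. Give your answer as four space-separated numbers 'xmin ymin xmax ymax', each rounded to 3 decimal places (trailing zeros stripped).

Executing turtle program step by step:
Start: pos=(0,0), heading=0, pen down
BK 19: (0,0) -> (-19,0) [heading=0, draw]
RT 180: heading 0 -> 180
PU: pen up
FD 6: (-19,0) -> (-25,0) [heading=180, move]
REPEAT 2 [
  -- iteration 1/2 --
  PU: pen up
  FD 16: (-25,0) -> (-41,0) [heading=180, move]
  LT 90: heading 180 -> 270
  REPEAT 3 [
    -- iteration 1/3 --
    FD 5: (-41,0) -> (-41,-5) [heading=270, move]
    LT 346: heading 270 -> 256
    -- iteration 2/3 --
    FD 5: (-41,-5) -> (-42.21,-9.851) [heading=256, move]
    LT 346: heading 256 -> 242
    -- iteration 3/3 --
    FD 5: (-42.21,-9.851) -> (-44.557,-14.266) [heading=242, move]
    LT 346: heading 242 -> 228
  ]
  -- iteration 2/2 --
  PU: pen up
  FD 16: (-44.557,-14.266) -> (-55.263,-26.157) [heading=228, move]
  LT 90: heading 228 -> 318
  REPEAT 3 [
    -- iteration 1/3 --
    FD 5: (-55.263,-26.157) -> (-51.547,-29.502) [heading=318, move]
    LT 346: heading 318 -> 304
    -- iteration 2/3 --
    FD 5: (-51.547,-29.502) -> (-48.751,-33.647) [heading=304, move]
    LT 346: heading 304 -> 290
    -- iteration 3/3 --
    FD 5: (-48.751,-33.647) -> (-47.041,-38.346) [heading=290, move]
    LT 346: heading 290 -> 276
  ]
]
PU: pen up
FD 6: (-47.041,-38.346) -> (-46.414,-44.313) [heading=276, move]
FD 7: (-46.414,-44.313) -> (-45.682,-51.275) [heading=276, move]
BK 6: (-45.682,-51.275) -> (-46.31,-45.307) [heading=276, move]
Final: pos=(-46.31,-45.307), heading=276, 1 segment(s) drawn

Segment endpoints: x in {-19, 0}, y in {0}
xmin=-19, ymin=0, xmax=0, ymax=0

Answer: -19 0 0 0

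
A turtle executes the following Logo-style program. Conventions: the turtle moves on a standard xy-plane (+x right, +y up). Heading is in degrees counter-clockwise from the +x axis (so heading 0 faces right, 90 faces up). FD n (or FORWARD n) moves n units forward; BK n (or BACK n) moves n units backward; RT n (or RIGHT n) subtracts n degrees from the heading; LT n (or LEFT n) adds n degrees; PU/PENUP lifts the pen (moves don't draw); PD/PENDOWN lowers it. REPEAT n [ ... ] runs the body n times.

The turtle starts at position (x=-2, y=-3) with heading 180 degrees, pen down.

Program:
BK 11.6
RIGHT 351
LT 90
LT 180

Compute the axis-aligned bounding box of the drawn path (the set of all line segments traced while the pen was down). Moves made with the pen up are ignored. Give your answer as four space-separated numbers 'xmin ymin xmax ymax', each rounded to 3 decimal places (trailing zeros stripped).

Executing turtle program step by step:
Start: pos=(-2,-3), heading=180, pen down
BK 11.6: (-2,-3) -> (9.6,-3) [heading=180, draw]
RT 351: heading 180 -> 189
LT 90: heading 189 -> 279
LT 180: heading 279 -> 99
Final: pos=(9.6,-3), heading=99, 1 segment(s) drawn

Segment endpoints: x in {-2, 9.6}, y in {-3, -3}
xmin=-2, ymin=-3, xmax=9.6, ymax=-3

Answer: -2 -3 9.6 -3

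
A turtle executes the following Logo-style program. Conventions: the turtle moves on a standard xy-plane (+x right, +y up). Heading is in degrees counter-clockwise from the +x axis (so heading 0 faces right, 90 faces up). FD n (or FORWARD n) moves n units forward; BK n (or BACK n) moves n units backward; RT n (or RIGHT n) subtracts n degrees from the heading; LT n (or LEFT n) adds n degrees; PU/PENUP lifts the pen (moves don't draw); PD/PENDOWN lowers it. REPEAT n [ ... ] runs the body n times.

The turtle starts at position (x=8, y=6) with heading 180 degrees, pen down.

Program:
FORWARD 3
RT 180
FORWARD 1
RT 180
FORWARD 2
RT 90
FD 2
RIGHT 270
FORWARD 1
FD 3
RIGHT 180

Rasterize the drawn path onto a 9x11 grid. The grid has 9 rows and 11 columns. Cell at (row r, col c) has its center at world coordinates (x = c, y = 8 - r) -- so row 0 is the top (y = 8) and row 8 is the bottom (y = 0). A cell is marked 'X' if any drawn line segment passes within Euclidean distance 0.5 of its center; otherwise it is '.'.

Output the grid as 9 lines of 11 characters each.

Answer: XXXXX......
....X......
....XXXXX..
...........
...........
...........
...........
...........
...........

Derivation:
Segment 0: (8,6) -> (5,6)
Segment 1: (5,6) -> (6,6)
Segment 2: (6,6) -> (4,6)
Segment 3: (4,6) -> (4,8)
Segment 4: (4,8) -> (3,8)
Segment 5: (3,8) -> (-0,8)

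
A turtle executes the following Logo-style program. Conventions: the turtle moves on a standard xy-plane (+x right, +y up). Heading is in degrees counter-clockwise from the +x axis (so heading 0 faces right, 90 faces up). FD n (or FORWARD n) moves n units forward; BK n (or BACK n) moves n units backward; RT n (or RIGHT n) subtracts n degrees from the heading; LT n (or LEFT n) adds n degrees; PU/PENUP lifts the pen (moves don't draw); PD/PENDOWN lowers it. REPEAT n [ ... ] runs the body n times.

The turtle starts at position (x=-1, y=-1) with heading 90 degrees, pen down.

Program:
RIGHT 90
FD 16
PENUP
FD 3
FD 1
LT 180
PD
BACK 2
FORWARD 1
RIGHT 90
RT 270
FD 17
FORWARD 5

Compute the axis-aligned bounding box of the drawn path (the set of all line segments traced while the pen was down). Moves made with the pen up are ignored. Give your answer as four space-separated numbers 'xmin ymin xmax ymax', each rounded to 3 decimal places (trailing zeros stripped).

Answer: -2 -1 21 -1

Derivation:
Executing turtle program step by step:
Start: pos=(-1,-1), heading=90, pen down
RT 90: heading 90 -> 0
FD 16: (-1,-1) -> (15,-1) [heading=0, draw]
PU: pen up
FD 3: (15,-1) -> (18,-1) [heading=0, move]
FD 1: (18,-1) -> (19,-1) [heading=0, move]
LT 180: heading 0 -> 180
PD: pen down
BK 2: (19,-1) -> (21,-1) [heading=180, draw]
FD 1: (21,-1) -> (20,-1) [heading=180, draw]
RT 90: heading 180 -> 90
RT 270: heading 90 -> 180
FD 17: (20,-1) -> (3,-1) [heading=180, draw]
FD 5: (3,-1) -> (-2,-1) [heading=180, draw]
Final: pos=(-2,-1), heading=180, 5 segment(s) drawn

Segment endpoints: x in {-2, -1, 3, 15, 19, 20, 21}, y in {-1, -1, -1, -1}
xmin=-2, ymin=-1, xmax=21, ymax=-1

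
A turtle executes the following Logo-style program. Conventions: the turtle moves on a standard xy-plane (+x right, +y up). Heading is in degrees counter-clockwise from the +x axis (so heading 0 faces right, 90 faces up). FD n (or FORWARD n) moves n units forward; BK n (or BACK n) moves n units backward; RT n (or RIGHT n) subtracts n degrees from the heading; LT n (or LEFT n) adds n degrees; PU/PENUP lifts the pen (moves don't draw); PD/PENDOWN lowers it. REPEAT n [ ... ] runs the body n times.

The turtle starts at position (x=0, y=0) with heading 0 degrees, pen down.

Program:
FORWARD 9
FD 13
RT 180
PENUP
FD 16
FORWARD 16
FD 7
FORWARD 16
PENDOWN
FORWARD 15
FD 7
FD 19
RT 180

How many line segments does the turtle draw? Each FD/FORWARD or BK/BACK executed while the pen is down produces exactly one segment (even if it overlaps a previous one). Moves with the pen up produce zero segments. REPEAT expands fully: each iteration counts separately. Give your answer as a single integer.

Answer: 5

Derivation:
Executing turtle program step by step:
Start: pos=(0,0), heading=0, pen down
FD 9: (0,0) -> (9,0) [heading=0, draw]
FD 13: (9,0) -> (22,0) [heading=0, draw]
RT 180: heading 0 -> 180
PU: pen up
FD 16: (22,0) -> (6,0) [heading=180, move]
FD 16: (6,0) -> (-10,0) [heading=180, move]
FD 7: (-10,0) -> (-17,0) [heading=180, move]
FD 16: (-17,0) -> (-33,0) [heading=180, move]
PD: pen down
FD 15: (-33,0) -> (-48,0) [heading=180, draw]
FD 7: (-48,0) -> (-55,0) [heading=180, draw]
FD 19: (-55,0) -> (-74,0) [heading=180, draw]
RT 180: heading 180 -> 0
Final: pos=(-74,0), heading=0, 5 segment(s) drawn
Segments drawn: 5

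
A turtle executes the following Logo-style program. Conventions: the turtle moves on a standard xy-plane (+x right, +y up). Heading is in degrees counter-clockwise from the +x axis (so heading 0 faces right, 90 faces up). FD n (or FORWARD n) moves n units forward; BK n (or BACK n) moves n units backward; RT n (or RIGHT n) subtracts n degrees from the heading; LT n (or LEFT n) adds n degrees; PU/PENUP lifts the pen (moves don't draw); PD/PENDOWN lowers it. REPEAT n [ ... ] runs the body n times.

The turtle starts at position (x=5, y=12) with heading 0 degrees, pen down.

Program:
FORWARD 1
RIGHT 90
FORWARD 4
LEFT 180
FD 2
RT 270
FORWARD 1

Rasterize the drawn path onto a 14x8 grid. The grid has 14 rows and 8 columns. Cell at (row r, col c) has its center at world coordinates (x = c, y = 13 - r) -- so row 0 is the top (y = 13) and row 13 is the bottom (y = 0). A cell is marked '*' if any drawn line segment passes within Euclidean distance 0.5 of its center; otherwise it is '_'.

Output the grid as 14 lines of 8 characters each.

Segment 0: (5,12) -> (6,12)
Segment 1: (6,12) -> (6,8)
Segment 2: (6,8) -> (6,10)
Segment 3: (6,10) -> (5,10)

Answer: ________
_____**_
______*_
_____**_
______*_
______*_
________
________
________
________
________
________
________
________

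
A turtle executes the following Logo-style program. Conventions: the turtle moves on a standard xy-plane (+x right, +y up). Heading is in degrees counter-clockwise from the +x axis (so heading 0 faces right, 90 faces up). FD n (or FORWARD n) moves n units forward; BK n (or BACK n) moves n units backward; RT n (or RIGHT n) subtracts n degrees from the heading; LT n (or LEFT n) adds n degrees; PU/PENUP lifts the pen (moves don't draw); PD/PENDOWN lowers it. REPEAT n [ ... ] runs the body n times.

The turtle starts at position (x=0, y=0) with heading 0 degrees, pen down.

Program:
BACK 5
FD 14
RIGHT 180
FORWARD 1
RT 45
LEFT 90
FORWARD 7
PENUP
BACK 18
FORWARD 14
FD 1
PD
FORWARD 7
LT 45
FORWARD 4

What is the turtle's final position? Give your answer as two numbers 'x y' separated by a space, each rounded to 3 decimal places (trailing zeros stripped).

Answer: 0.222 -11.778

Derivation:
Executing turtle program step by step:
Start: pos=(0,0), heading=0, pen down
BK 5: (0,0) -> (-5,0) [heading=0, draw]
FD 14: (-5,0) -> (9,0) [heading=0, draw]
RT 180: heading 0 -> 180
FD 1: (9,0) -> (8,0) [heading=180, draw]
RT 45: heading 180 -> 135
LT 90: heading 135 -> 225
FD 7: (8,0) -> (3.05,-4.95) [heading=225, draw]
PU: pen up
BK 18: (3.05,-4.95) -> (15.778,7.778) [heading=225, move]
FD 14: (15.778,7.778) -> (5.879,-2.121) [heading=225, move]
FD 1: (5.879,-2.121) -> (5.172,-2.828) [heading=225, move]
PD: pen down
FD 7: (5.172,-2.828) -> (0.222,-7.778) [heading=225, draw]
LT 45: heading 225 -> 270
FD 4: (0.222,-7.778) -> (0.222,-11.778) [heading=270, draw]
Final: pos=(0.222,-11.778), heading=270, 6 segment(s) drawn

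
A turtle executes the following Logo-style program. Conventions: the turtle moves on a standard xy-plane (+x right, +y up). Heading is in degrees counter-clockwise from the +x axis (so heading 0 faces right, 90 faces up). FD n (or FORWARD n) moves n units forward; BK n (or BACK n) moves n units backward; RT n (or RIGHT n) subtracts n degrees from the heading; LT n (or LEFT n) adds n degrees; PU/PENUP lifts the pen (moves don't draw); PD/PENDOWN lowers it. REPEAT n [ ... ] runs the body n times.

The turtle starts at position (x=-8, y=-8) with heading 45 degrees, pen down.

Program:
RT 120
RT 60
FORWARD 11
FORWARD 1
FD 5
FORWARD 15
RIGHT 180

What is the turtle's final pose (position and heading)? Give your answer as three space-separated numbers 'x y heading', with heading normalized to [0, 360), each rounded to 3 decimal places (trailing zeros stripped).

Answer: -30.627 -30.627 45

Derivation:
Executing turtle program step by step:
Start: pos=(-8,-8), heading=45, pen down
RT 120: heading 45 -> 285
RT 60: heading 285 -> 225
FD 11: (-8,-8) -> (-15.778,-15.778) [heading=225, draw]
FD 1: (-15.778,-15.778) -> (-16.485,-16.485) [heading=225, draw]
FD 5: (-16.485,-16.485) -> (-20.021,-20.021) [heading=225, draw]
FD 15: (-20.021,-20.021) -> (-30.627,-30.627) [heading=225, draw]
RT 180: heading 225 -> 45
Final: pos=(-30.627,-30.627), heading=45, 4 segment(s) drawn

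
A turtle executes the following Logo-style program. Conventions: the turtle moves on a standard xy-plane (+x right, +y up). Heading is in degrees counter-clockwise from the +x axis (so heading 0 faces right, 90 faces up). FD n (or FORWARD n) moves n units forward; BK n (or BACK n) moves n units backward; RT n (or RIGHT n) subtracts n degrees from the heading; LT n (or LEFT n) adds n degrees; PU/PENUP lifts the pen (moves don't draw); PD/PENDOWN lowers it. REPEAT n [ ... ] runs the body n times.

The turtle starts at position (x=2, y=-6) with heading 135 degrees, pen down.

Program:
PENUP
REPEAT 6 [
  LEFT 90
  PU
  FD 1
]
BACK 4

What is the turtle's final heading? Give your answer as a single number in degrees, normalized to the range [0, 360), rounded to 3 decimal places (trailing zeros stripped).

Executing turtle program step by step:
Start: pos=(2,-6), heading=135, pen down
PU: pen up
REPEAT 6 [
  -- iteration 1/6 --
  LT 90: heading 135 -> 225
  PU: pen up
  FD 1: (2,-6) -> (1.293,-6.707) [heading=225, move]
  -- iteration 2/6 --
  LT 90: heading 225 -> 315
  PU: pen up
  FD 1: (1.293,-6.707) -> (2,-7.414) [heading=315, move]
  -- iteration 3/6 --
  LT 90: heading 315 -> 45
  PU: pen up
  FD 1: (2,-7.414) -> (2.707,-6.707) [heading=45, move]
  -- iteration 4/6 --
  LT 90: heading 45 -> 135
  PU: pen up
  FD 1: (2.707,-6.707) -> (2,-6) [heading=135, move]
  -- iteration 5/6 --
  LT 90: heading 135 -> 225
  PU: pen up
  FD 1: (2,-6) -> (1.293,-6.707) [heading=225, move]
  -- iteration 6/6 --
  LT 90: heading 225 -> 315
  PU: pen up
  FD 1: (1.293,-6.707) -> (2,-7.414) [heading=315, move]
]
BK 4: (2,-7.414) -> (-0.828,-4.586) [heading=315, move]
Final: pos=(-0.828,-4.586), heading=315, 0 segment(s) drawn

Answer: 315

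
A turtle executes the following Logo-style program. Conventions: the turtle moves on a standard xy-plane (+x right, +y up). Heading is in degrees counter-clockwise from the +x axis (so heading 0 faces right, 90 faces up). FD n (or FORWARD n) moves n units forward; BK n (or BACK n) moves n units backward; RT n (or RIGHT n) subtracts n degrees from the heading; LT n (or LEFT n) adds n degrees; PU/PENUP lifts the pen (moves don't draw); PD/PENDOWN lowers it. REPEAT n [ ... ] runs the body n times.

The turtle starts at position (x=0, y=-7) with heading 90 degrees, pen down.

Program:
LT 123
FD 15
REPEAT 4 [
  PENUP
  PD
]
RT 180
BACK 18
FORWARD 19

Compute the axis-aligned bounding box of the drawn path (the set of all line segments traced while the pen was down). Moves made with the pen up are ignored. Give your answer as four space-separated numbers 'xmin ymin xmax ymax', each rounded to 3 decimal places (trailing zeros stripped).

Answer: -27.676 -24.973 0 -7

Derivation:
Executing turtle program step by step:
Start: pos=(0,-7), heading=90, pen down
LT 123: heading 90 -> 213
FD 15: (0,-7) -> (-12.58,-15.17) [heading=213, draw]
REPEAT 4 [
  -- iteration 1/4 --
  PU: pen up
  PD: pen down
  -- iteration 2/4 --
  PU: pen up
  PD: pen down
  -- iteration 3/4 --
  PU: pen up
  PD: pen down
  -- iteration 4/4 --
  PU: pen up
  PD: pen down
]
RT 180: heading 213 -> 33
BK 18: (-12.58,-15.17) -> (-27.676,-24.973) [heading=33, draw]
FD 19: (-27.676,-24.973) -> (-11.741,-14.625) [heading=33, draw]
Final: pos=(-11.741,-14.625), heading=33, 3 segment(s) drawn

Segment endpoints: x in {-27.676, -12.58, -11.741, 0}, y in {-24.973, -15.17, -14.625, -7}
xmin=-27.676, ymin=-24.973, xmax=0, ymax=-7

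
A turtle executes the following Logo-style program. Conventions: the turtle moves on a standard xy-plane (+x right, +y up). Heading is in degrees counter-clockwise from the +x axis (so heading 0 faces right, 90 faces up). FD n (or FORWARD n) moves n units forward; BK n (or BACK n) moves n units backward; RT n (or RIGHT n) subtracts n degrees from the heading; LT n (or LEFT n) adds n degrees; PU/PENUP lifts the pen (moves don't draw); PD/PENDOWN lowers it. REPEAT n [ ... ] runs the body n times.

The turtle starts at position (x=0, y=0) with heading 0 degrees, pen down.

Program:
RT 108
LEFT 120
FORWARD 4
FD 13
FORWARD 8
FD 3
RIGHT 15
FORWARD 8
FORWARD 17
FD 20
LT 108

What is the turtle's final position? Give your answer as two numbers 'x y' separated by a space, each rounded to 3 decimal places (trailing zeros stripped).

Executing turtle program step by step:
Start: pos=(0,0), heading=0, pen down
RT 108: heading 0 -> 252
LT 120: heading 252 -> 12
FD 4: (0,0) -> (3.913,0.832) [heading=12, draw]
FD 13: (3.913,0.832) -> (16.629,3.534) [heading=12, draw]
FD 8: (16.629,3.534) -> (24.454,5.198) [heading=12, draw]
FD 3: (24.454,5.198) -> (27.388,5.822) [heading=12, draw]
RT 15: heading 12 -> 357
FD 8: (27.388,5.822) -> (35.377,5.403) [heading=357, draw]
FD 17: (35.377,5.403) -> (52.354,4.513) [heading=357, draw]
FD 20: (52.354,4.513) -> (72.326,3.466) [heading=357, draw]
LT 108: heading 357 -> 105
Final: pos=(72.326,3.466), heading=105, 7 segment(s) drawn

Answer: 72.326 3.466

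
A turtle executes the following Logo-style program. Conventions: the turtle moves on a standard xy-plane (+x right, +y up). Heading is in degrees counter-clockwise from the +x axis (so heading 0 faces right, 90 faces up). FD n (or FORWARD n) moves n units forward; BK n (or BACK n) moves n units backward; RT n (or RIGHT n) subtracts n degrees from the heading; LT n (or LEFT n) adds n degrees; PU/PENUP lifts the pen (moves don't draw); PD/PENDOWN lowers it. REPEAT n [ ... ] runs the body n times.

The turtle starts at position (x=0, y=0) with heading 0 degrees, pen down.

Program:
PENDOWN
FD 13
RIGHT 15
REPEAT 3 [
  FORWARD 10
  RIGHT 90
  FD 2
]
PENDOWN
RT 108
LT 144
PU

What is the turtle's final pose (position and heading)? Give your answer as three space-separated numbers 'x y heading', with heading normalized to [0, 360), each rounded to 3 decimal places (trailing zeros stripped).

Answer: 8.48 -9.142 111

Derivation:
Executing turtle program step by step:
Start: pos=(0,0), heading=0, pen down
PD: pen down
FD 13: (0,0) -> (13,0) [heading=0, draw]
RT 15: heading 0 -> 345
REPEAT 3 [
  -- iteration 1/3 --
  FD 10: (13,0) -> (22.659,-2.588) [heading=345, draw]
  RT 90: heading 345 -> 255
  FD 2: (22.659,-2.588) -> (22.142,-4.52) [heading=255, draw]
  -- iteration 2/3 --
  FD 10: (22.142,-4.52) -> (19.553,-14.179) [heading=255, draw]
  RT 90: heading 255 -> 165
  FD 2: (19.553,-14.179) -> (17.622,-13.662) [heading=165, draw]
  -- iteration 3/3 --
  FD 10: (17.622,-13.662) -> (7.962,-11.073) [heading=165, draw]
  RT 90: heading 165 -> 75
  FD 2: (7.962,-11.073) -> (8.48,-9.142) [heading=75, draw]
]
PD: pen down
RT 108: heading 75 -> 327
LT 144: heading 327 -> 111
PU: pen up
Final: pos=(8.48,-9.142), heading=111, 7 segment(s) drawn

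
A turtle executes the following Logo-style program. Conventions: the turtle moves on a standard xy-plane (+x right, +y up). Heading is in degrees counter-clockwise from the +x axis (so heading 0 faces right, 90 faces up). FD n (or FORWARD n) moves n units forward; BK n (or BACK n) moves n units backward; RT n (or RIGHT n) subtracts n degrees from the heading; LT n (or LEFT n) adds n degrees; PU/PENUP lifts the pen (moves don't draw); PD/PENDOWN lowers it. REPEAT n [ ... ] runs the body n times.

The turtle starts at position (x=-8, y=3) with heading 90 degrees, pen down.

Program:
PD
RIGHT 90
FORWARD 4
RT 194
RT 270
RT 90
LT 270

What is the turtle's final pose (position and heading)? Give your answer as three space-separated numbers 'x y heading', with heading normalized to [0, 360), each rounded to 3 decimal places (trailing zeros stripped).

Executing turtle program step by step:
Start: pos=(-8,3), heading=90, pen down
PD: pen down
RT 90: heading 90 -> 0
FD 4: (-8,3) -> (-4,3) [heading=0, draw]
RT 194: heading 0 -> 166
RT 270: heading 166 -> 256
RT 90: heading 256 -> 166
LT 270: heading 166 -> 76
Final: pos=(-4,3), heading=76, 1 segment(s) drawn

Answer: -4 3 76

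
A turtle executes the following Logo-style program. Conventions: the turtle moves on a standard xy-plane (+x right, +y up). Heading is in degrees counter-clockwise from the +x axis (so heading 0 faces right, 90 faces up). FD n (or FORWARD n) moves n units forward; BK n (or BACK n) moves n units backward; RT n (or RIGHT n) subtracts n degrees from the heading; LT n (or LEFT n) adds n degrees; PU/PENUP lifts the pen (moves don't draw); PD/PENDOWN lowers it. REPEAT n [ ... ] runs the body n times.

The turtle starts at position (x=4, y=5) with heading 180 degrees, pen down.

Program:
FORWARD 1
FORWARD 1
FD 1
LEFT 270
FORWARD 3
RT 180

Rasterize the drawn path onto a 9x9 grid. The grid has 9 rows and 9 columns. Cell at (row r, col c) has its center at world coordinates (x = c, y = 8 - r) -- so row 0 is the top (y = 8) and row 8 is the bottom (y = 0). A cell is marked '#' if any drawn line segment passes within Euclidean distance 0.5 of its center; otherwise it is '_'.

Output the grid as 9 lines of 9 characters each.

Segment 0: (4,5) -> (3,5)
Segment 1: (3,5) -> (2,5)
Segment 2: (2,5) -> (1,5)
Segment 3: (1,5) -> (1,8)

Answer: _#_______
_#_______
_#_______
_####____
_________
_________
_________
_________
_________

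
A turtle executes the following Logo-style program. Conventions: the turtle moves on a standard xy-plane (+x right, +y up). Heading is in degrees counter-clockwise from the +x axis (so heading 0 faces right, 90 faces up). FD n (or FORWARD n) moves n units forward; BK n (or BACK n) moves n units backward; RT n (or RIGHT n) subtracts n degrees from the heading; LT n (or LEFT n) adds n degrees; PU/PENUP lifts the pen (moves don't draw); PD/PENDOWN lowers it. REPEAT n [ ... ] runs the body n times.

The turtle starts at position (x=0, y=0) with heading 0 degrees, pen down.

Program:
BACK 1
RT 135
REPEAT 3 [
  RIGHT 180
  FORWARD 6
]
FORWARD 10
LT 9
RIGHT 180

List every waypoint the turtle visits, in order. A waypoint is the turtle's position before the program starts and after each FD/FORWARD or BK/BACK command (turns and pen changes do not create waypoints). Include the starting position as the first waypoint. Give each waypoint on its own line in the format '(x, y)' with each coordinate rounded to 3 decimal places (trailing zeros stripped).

Answer: (0, 0)
(-1, 0)
(3.243, 4.243)
(-1, 0)
(3.243, 4.243)
(10.314, 11.314)

Derivation:
Executing turtle program step by step:
Start: pos=(0,0), heading=0, pen down
BK 1: (0,0) -> (-1,0) [heading=0, draw]
RT 135: heading 0 -> 225
REPEAT 3 [
  -- iteration 1/3 --
  RT 180: heading 225 -> 45
  FD 6: (-1,0) -> (3.243,4.243) [heading=45, draw]
  -- iteration 2/3 --
  RT 180: heading 45 -> 225
  FD 6: (3.243,4.243) -> (-1,0) [heading=225, draw]
  -- iteration 3/3 --
  RT 180: heading 225 -> 45
  FD 6: (-1,0) -> (3.243,4.243) [heading=45, draw]
]
FD 10: (3.243,4.243) -> (10.314,11.314) [heading=45, draw]
LT 9: heading 45 -> 54
RT 180: heading 54 -> 234
Final: pos=(10.314,11.314), heading=234, 5 segment(s) drawn
Waypoints (6 total):
(0, 0)
(-1, 0)
(3.243, 4.243)
(-1, 0)
(3.243, 4.243)
(10.314, 11.314)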